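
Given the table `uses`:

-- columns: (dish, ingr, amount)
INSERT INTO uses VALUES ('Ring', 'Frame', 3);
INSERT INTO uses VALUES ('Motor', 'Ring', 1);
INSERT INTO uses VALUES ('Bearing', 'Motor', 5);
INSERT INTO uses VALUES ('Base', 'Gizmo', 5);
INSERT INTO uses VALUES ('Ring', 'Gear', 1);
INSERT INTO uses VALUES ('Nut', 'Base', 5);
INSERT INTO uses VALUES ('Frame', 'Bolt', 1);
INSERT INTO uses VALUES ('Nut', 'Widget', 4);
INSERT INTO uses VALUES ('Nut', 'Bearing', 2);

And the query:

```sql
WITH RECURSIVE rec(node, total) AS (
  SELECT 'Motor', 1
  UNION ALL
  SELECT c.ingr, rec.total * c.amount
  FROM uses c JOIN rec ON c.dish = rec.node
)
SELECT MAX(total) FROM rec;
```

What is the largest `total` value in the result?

Base: (Motor, total=1).
Iteration 1: components of {Motor} -> Ring = 1*1 = 1.
Iteration 2: components of {Ring} -> Frame = 1*3 = 3, Gear = 1*1 = 1.
Iteration 3: components of {Frame,Gear} -> Bolt = 3*1 = 3.
Iteration 4: no further components; recursion stops.
total values: 1, 1, 1, 3, 3; the maximum is 3.

3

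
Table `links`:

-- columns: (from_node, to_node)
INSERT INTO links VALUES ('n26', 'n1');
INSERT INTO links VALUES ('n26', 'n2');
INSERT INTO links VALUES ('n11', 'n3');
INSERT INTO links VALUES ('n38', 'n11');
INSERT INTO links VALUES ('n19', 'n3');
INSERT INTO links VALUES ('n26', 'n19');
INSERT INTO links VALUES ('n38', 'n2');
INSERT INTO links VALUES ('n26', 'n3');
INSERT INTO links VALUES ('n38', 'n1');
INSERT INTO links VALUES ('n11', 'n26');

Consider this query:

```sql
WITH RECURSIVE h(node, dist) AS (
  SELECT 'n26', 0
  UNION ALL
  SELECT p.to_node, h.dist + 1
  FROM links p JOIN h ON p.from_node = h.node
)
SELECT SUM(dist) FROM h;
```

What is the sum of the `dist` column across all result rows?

Base: (n26, dist=0).
Iteration 1: edges from {n26} -> (n1, dist=1), (n19, dist=1), (n2, dist=1), (n3, dist=1).
Iteration 2: edges from {n1,n19,n2,n3} -> (n3, dist=2).
Iteration 3: no outgoing edges from {n3}; recursion stops.
SUM(dist) = 0 + 1 + 1 + 1 + 1 + 2 = 6.

6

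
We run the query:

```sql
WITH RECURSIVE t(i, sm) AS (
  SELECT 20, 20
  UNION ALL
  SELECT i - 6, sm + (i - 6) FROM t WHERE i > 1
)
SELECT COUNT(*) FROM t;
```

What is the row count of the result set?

Base: i=20, sm=20.
Iteration 1: 20 > 1 holds -> i = 20 - 6 = 14, sm = 20 + 14 = 34.
Iteration 2: 14 > 1 holds -> i = 14 - 6 = 8, sm = 34 + 8 = 42.
Iteration 3: 8 > 1 holds -> i = 8 - 6 = 2, sm = 42 + 2 = 44.
Iteration 4: 2 > 1 holds -> i = 2 - 6 = -4, sm = 44 + -4 = 40.
Iteration 5: -4 > 1 fails; recursion stops.
Total rows emitted: 5.

5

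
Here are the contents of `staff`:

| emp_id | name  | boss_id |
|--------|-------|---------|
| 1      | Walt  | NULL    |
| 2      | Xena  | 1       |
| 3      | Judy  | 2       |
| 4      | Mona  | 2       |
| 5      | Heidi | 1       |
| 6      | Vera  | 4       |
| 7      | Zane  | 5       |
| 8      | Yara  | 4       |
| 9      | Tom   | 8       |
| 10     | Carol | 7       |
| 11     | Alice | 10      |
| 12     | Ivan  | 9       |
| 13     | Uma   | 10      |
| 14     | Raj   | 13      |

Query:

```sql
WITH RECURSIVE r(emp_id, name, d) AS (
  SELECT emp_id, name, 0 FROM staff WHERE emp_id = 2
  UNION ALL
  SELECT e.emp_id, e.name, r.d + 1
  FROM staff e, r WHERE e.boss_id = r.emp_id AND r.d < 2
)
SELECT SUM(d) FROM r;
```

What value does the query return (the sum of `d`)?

6

Base: emp_id=2 (Xena) at d 0.
Iteration 1: rows with boss_id in {2} -> Judy (id 3, d 1), Mona (id 4, d 1).
Iteration 2: rows with boss_id in {3,4} -> Vera (id 6, d 2), Yara (id 8, d 2).
Iteration 3: d < 2 fails for all current rows; recursion stops.
SUM(d) = 0 + 1 + 1 + 2 + 2 = 6.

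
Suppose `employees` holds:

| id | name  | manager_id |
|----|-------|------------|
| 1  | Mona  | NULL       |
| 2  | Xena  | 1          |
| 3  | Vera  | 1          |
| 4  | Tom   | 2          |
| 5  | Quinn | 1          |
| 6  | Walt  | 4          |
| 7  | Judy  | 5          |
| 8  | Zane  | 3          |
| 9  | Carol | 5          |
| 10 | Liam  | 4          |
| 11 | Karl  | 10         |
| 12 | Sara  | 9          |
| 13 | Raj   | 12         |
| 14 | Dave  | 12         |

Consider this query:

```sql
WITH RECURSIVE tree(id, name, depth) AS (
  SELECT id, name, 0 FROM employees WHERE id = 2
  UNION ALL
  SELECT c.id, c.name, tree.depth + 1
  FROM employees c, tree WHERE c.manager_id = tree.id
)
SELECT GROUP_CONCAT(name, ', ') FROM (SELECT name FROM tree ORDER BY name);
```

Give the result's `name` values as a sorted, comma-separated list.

Base: id=2 (Xena) at depth 0.
Iteration 1: rows with manager_id in {2} -> Tom (id 4, depth 1).
Iteration 2: rows with manager_id in {4} -> Walt (id 6, depth 2), Liam (id 10, depth 2).
Iteration 3: rows with manager_id in {6,10} -> Karl (id 11, depth 3).
Iteration 4: no rows with manager_id in {11}; recursion stops.

Karl, Liam, Tom, Walt, Xena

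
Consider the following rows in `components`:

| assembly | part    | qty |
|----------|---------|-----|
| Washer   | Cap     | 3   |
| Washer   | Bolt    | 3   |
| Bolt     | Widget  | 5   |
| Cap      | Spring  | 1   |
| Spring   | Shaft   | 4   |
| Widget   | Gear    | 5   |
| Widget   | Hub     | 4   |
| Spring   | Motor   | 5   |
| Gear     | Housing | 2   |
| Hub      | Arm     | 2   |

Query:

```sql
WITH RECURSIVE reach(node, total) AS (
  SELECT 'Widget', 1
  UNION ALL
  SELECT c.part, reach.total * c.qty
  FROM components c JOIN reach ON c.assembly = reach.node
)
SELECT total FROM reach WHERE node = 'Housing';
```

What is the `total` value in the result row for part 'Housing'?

Base: (Widget, total=1).
Iteration 1: components of {Widget} -> Gear = 1*5 = 5, Hub = 1*4 = 4.
Iteration 2: components of {Gear,Hub} -> Arm = 4*2 = 8, Housing = 5*2 = 10.
Iteration 3: no further components; recursion stops.

10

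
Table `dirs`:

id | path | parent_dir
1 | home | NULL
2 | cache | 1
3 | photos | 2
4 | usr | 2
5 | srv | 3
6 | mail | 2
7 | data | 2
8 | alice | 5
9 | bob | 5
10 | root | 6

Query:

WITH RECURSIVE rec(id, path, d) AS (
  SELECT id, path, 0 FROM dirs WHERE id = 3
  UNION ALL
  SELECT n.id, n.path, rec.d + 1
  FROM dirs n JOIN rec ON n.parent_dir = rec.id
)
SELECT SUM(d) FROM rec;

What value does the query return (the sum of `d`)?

5

Base: id=3 (photos) at d 0.
Iteration 1: rows with parent_dir in {3} -> srv (id 5, d 1).
Iteration 2: rows with parent_dir in {5} -> alice (id 8, d 2), bob (id 9, d 2).
Iteration 3: no rows with parent_dir in {8,9}; recursion stops.
SUM(d) = 0 + 1 + 2 + 2 = 5.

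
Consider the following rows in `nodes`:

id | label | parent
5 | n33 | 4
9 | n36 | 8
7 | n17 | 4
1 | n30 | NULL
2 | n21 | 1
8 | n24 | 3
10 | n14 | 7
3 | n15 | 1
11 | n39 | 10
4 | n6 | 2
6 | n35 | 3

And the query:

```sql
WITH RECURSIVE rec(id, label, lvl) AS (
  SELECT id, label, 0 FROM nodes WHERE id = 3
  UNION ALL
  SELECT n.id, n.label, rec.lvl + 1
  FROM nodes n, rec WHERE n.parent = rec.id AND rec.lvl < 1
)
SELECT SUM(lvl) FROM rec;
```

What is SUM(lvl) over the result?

2

Base: id=3 (n15) at lvl 0.
Iteration 1: rows with parent in {3} -> n35 (id 6, lvl 1), n24 (id 8, lvl 1).
Iteration 2: lvl < 1 fails for all current rows; recursion stops.
SUM(lvl) = 0 + 1 + 1 = 2.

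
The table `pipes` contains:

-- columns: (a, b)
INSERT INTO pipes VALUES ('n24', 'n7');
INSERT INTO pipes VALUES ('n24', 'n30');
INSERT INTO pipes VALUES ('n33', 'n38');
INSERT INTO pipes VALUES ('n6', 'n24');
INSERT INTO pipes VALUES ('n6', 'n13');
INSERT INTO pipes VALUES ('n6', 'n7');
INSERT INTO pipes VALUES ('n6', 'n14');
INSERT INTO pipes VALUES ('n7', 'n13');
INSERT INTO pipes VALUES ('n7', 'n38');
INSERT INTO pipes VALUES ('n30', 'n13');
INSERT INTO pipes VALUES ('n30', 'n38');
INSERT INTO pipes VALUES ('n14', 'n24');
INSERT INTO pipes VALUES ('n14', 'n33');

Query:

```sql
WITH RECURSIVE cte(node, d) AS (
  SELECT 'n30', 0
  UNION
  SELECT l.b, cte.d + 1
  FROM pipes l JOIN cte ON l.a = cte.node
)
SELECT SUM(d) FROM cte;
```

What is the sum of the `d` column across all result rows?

Base: (n30, d=0).
Iteration 1: edges from {n30} -> (n13, d=1), (n38, d=1).
Iteration 2: no outgoing edges from {n13,n38}; recursion stops.
SUM(d) = 0 + 1 + 1 = 2.

2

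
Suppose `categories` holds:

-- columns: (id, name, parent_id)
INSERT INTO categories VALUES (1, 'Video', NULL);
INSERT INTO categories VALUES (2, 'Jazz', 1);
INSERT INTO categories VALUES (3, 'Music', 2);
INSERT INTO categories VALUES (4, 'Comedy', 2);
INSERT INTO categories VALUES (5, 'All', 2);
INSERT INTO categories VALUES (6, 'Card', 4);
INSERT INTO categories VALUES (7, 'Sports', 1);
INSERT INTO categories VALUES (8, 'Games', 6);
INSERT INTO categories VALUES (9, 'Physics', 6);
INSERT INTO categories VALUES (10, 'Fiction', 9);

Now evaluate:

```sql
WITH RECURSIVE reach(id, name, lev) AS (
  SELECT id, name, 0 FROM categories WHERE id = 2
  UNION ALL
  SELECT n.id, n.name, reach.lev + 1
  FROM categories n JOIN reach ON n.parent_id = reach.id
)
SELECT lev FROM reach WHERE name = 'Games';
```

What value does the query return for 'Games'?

3

Base: id=2 (Jazz) at lev 0.
Iteration 1: rows with parent_id in {2} -> Music (id 3, lev 1), Comedy (id 4, lev 1), All (id 5, lev 1).
Iteration 2: rows with parent_id in {3,4,5} -> Card (id 6, lev 2).
Iteration 3: rows with parent_id in {6} -> Games (id 8, lev 3), Physics (id 9, lev 3).
Iteration 4: rows with parent_id in {8,9} -> Fiction (id 10, lev 4).
Iteration 5: no rows with parent_id in {10}; recursion stops.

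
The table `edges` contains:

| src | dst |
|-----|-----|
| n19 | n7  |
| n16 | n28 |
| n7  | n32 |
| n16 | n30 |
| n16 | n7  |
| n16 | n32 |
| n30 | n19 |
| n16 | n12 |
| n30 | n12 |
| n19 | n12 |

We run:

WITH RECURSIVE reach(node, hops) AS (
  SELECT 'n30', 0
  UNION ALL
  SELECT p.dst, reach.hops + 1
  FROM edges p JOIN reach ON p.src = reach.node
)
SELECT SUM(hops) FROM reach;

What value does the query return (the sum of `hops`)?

9

Base: (n30, hops=0).
Iteration 1: edges from {n30} -> (n12, hops=1), (n19, hops=1).
Iteration 2: edges from {n12,n19} -> (n12, hops=2), (n7, hops=2).
Iteration 3: edges from {n12,n7} -> (n32, hops=3).
Iteration 4: no outgoing edges from {n32}; recursion stops.
SUM(hops) = 0 + 1 + 1 + 2 + 2 + 3 = 9.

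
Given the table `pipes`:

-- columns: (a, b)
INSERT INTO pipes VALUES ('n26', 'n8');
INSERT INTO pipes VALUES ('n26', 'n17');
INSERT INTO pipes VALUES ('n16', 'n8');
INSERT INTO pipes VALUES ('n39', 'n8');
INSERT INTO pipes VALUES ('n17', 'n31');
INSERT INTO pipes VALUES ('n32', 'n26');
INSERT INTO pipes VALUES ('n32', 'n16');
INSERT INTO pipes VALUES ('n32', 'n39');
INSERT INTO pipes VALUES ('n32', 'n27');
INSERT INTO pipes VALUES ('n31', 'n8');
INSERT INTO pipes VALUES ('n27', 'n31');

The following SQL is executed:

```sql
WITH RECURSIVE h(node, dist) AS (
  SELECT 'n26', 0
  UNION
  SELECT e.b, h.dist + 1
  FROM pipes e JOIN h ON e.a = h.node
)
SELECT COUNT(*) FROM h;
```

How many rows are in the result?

Base: (n26, dist=0).
Iteration 1: edges from {n26} -> (n17, dist=1), (n8, dist=1).
Iteration 2: edges from {n17,n8} -> (n31, dist=2).
Iteration 3: edges from {n31} -> (n8, dist=3).
Iteration 4: no outgoing edges from {n8}; recursion stops.
Total rows emitted: 5.

5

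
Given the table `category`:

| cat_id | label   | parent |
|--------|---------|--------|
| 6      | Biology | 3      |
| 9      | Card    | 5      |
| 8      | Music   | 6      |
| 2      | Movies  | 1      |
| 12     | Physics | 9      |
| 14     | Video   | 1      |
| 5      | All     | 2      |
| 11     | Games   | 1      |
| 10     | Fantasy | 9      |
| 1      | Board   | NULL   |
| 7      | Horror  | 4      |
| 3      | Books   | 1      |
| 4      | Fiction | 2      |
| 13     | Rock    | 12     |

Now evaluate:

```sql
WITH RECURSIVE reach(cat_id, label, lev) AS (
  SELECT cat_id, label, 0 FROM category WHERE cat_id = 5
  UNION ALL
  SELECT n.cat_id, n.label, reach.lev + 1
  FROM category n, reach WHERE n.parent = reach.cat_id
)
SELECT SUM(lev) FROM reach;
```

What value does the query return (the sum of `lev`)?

8

Base: cat_id=5 (All) at lev 0.
Iteration 1: rows with parent in {5} -> Card (id 9, lev 1).
Iteration 2: rows with parent in {9} -> Fantasy (id 10, lev 2), Physics (id 12, lev 2).
Iteration 3: rows with parent in {10,12} -> Rock (id 13, lev 3).
Iteration 4: no rows with parent in {13}; recursion stops.
SUM(lev) = 0 + 1 + 2 + 2 + 3 = 8.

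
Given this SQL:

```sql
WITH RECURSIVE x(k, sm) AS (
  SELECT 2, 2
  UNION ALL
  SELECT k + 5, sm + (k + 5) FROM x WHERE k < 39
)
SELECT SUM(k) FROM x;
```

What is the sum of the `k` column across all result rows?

198

Base: k=2, sm=2.
Iteration 1: 2 < 39 holds -> k = 2 + 5 = 7, sm = 2 + 7 = 9.
Iteration 2: 7 < 39 holds -> k = 7 + 5 = 12, sm = 9 + 12 = 21.
Iteration 3: 12 < 39 holds -> k = 12 + 5 = 17, sm = 21 + 17 = 38.
Iteration 4: 17 < 39 holds -> k = 17 + 5 = 22, sm = 38 + 22 = 60.
Iteration 5: 22 < 39 holds -> k = 22 + 5 = 27, sm = 60 + 27 = 87.
Iteration 6: 27 < 39 holds -> k = 27 + 5 = 32, sm = 87 + 32 = 119.
Iteration 7: 32 < 39 holds -> k = 32 + 5 = 37, sm = 119 + 37 = 156.
Iteration 8: 37 < 39 holds -> k = 37 + 5 = 42, sm = 156 + 42 = 198.
Iteration 9: 42 < 39 fails; recursion stops.
SUM(k) = 2 + 7 + 12 + 17 + 22 + 27 + 32 + 37 + 42 = 198.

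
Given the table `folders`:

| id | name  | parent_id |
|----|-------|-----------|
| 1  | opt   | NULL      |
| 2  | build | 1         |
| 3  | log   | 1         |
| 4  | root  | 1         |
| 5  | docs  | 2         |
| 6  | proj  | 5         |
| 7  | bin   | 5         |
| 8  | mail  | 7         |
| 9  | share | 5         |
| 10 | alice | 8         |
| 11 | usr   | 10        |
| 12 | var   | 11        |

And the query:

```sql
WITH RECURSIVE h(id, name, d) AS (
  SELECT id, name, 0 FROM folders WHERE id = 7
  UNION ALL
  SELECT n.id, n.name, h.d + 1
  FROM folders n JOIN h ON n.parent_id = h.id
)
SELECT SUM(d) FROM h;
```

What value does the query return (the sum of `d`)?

10

Base: id=7 (bin) at d 0.
Iteration 1: rows with parent_id in {7} -> mail (id 8, d 1).
Iteration 2: rows with parent_id in {8} -> alice (id 10, d 2).
Iteration 3: rows with parent_id in {10} -> usr (id 11, d 3).
Iteration 4: rows with parent_id in {11} -> var (id 12, d 4).
Iteration 5: no rows with parent_id in {12}; recursion stops.
SUM(d) = 0 + 1 + 2 + 3 + 4 = 10.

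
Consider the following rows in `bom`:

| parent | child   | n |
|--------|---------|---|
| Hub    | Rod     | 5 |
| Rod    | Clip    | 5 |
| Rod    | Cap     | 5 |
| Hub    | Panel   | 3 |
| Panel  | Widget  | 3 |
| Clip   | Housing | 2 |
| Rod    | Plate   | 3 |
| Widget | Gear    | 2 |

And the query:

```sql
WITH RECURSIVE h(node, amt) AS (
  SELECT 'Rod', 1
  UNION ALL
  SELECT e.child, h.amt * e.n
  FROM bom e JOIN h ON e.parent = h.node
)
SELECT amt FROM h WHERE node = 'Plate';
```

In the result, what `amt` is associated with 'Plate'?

3

Base: (Rod, amt=1).
Iteration 1: components of {Rod} -> Cap = 1*5 = 5, Clip = 1*5 = 5, Plate = 1*3 = 3.
Iteration 2: components of {Cap,Clip,Plate} -> Housing = 5*2 = 10.
Iteration 3: no further components; recursion stops.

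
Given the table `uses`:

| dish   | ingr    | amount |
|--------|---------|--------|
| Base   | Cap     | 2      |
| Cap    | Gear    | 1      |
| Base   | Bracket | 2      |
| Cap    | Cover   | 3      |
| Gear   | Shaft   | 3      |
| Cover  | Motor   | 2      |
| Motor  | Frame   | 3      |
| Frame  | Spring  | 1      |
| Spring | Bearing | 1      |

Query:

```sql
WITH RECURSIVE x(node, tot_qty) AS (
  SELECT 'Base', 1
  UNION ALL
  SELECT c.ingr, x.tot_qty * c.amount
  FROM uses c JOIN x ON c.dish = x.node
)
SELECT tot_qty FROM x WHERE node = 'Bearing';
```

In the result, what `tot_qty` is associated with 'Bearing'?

Base: (Base, tot_qty=1).
Iteration 1: components of {Base} -> Bracket = 1*2 = 2, Cap = 1*2 = 2.
Iteration 2: components of {Bracket,Cap} -> Cover = 2*3 = 6, Gear = 2*1 = 2.
Iteration 3: components of {Cover,Gear} -> Motor = 6*2 = 12, Shaft = 2*3 = 6.
Iteration 4: components of {Motor,Shaft} -> Frame = 12*3 = 36.
Iteration 5: components of {Frame} -> Spring = 36*1 = 36.
Iteration 6: components of {Spring} -> Bearing = 36*1 = 36.
Iteration 7: no further components; recursion stops.

36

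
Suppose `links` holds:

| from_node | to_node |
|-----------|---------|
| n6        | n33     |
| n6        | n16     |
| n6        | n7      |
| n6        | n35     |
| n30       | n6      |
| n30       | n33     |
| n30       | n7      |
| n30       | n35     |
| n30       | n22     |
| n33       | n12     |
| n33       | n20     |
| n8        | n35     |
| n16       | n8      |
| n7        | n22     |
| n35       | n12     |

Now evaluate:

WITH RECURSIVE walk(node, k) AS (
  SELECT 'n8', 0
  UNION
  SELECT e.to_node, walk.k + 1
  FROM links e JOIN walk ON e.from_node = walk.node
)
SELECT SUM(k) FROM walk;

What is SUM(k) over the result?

3

Base: (n8, k=0).
Iteration 1: edges from {n8} -> (n35, k=1).
Iteration 2: edges from {n35} -> (n12, k=2).
Iteration 3: no outgoing edges from {n12}; recursion stops.
SUM(k) = 0 + 1 + 2 = 3.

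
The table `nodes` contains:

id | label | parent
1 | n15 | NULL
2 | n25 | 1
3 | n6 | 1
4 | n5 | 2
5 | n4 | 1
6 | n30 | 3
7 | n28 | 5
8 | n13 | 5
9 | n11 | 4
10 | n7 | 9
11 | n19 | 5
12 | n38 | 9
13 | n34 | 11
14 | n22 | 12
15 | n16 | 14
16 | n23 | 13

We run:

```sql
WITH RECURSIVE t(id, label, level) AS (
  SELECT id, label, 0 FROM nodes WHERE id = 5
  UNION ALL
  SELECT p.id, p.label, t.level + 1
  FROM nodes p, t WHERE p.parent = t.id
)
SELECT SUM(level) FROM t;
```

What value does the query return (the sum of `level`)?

8

Base: id=5 (n4) at level 0.
Iteration 1: rows with parent in {5} -> n28 (id 7, level 1), n13 (id 8, level 1), n19 (id 11, level 1).
Iteration 2: rows with parent in {7,8,11} -> n34 (id 13, level 2).
Iteration 3: rows with parent in {13} -> n23 (id 16, level 3).
Iteration 4: no rows with parent in {16}; recursion stops.
SUM(level) = 0 + 1 + 1 + 1 + 2 + 3 = 8.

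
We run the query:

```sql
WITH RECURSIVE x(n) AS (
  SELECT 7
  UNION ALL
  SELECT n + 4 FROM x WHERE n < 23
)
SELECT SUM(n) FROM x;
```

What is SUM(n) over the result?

Base: n=7.
Iteration 1: 7 < 23 holds -> n = 7 + 4 = 11.
Iteration 2: 11 < 23 holds -> n = 11 + 4 = 15.
Iteration 3: 15 < 23 holds -> n = 15 + 4 = 19.
Iteration 4: 19 < 23 holds -> n = 19 + 4 = 23.
Iteration 5: 23 < 23 fails; recursion stops.
SUM(n) = 7 + 11 + 15 + 19 + 23 = 75.

75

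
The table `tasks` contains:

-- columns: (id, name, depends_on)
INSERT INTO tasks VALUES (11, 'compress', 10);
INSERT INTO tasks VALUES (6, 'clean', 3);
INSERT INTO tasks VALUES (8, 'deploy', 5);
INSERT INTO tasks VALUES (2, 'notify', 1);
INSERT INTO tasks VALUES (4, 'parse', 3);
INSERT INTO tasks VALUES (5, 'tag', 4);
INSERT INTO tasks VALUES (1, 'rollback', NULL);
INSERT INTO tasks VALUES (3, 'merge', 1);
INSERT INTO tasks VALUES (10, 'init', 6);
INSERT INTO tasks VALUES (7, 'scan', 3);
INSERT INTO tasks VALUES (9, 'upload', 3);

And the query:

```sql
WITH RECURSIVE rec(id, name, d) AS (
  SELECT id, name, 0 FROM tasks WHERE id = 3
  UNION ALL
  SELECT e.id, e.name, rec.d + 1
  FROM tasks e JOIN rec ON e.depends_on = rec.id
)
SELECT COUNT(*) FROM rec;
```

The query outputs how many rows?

Base: id=3 (merge) at d 0.
Iteration 1: rows with depends_on in {3} -> parse (id 4, d 1), clean (id 6, d 1), scan (id 7, d 1), upload (id 9, d 1).
Iteration 2: rows with depends_on in {4,6,7,9} -> tag (id 5, d 2), init (id 10, d 2).
Iteration 3: rows with depends_on in {5,10} -> deploy (id 8, d 3), compress (id 11, d 3).
Iteration 4: no rows with depends_on in {8,11}; recursion stops.
Total rows emitted: 9.

9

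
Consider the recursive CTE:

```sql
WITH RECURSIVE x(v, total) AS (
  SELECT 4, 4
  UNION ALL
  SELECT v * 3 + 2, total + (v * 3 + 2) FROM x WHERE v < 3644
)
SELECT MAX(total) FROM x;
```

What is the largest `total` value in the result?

5458

Base: v=4, total=4.
Iteration 1: 4 < 3644 holds -> v = 4 * 3 + 2 = 14, total = 4 + 14 = 18.
Iteration 2: 14 < 3644 holds -> v = 14 * 3 + 2 = 44, total = 18 + 44 = 62.
Iteration 3: 44 < 3644 holds -> v = 44 * 3 + 2 = 134, total = 62 + 134 = 196.
Iteration 4: 134 < 3644 holds -> v = 134 * 3 + 2 = 404, total = 196 + 404 = 600.
Iteration 5: 404 < 3644 holds -> v = 404 * 3 + 2 = 1214, total = 600 + 1214 = 1814.
Iteration 6: 1214 < 3644 holds -> v = 1214 * 3 + 2 = 3644, total = 1814 + 3644 = 5458.
Iteration 7: 3644 < 3644 fails; recursion stops.
total values: 4, 18, 62, 196, 600, 1814, 5458; the maximum is 5458.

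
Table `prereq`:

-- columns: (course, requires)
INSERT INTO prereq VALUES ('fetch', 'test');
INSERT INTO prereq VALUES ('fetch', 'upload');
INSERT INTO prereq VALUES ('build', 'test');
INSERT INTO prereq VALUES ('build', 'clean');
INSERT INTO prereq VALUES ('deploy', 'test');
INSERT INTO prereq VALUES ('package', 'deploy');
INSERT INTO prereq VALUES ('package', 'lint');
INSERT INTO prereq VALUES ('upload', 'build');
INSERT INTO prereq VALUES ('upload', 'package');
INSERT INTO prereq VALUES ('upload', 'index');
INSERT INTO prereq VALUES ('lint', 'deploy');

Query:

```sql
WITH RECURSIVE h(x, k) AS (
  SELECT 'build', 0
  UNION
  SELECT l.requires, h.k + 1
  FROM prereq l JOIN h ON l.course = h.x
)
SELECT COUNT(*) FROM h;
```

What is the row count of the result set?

Base: (build, k=0).
Iteration 1: edges from {build} -> (clean, k=1), (test, k=1).
Iteration 2: no outgoing edges from {clean,test}; recursion stops.
Total rows emitted: 3.

3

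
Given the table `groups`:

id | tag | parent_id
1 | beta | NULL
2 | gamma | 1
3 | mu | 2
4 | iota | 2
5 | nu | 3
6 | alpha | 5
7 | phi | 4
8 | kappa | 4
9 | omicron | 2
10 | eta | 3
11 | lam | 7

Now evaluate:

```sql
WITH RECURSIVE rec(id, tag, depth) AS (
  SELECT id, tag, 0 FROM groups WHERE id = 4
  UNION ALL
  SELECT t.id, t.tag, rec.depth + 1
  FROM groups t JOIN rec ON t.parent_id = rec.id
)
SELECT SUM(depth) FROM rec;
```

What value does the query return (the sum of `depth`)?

Base: id=4 (iota) at depth 0.
Iteration 1: rows with parent_id in {4} -> phi (id 7, depth 1), kappa (id 8, depth 1).
Iteration 2: rows with parent_id in {7,8} -> lam (id 11, depth 2).
Iteration 3: no rows with parent_id in {11}; recursion stops.
SUM(depth) = 0 + 1 + 1 + 2 = 4.

4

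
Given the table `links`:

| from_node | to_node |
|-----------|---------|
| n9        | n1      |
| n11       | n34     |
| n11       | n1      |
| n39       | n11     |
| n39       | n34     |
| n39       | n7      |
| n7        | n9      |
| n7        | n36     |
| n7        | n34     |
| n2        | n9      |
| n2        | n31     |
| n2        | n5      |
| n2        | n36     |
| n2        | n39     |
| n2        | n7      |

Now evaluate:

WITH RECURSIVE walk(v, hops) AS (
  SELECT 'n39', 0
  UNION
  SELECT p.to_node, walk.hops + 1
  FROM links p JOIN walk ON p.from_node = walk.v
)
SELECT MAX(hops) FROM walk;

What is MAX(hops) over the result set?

3

Base: (n39, hops=0).
Iteration 1: edges from {n39} -> (n11, hops=1), (n34, hops=1), (n7, hops=1).
Iteration 2: edges from {n11,n34,n7} -> (n1, hops=2), (n34, hops=2), (n36, hops=2), (n9, hops=2). [UNION drops 1 duplicate row(s)]
Iteration 3: edges from {n1,n34,n36,n9} -> (n1, hops=3).
Iteration 4: no outgoing edges from {n1}; recursion stops.
hops values: 0, 1, 1, 1, 2, 2, 2, 2, 3; the maximum is 3.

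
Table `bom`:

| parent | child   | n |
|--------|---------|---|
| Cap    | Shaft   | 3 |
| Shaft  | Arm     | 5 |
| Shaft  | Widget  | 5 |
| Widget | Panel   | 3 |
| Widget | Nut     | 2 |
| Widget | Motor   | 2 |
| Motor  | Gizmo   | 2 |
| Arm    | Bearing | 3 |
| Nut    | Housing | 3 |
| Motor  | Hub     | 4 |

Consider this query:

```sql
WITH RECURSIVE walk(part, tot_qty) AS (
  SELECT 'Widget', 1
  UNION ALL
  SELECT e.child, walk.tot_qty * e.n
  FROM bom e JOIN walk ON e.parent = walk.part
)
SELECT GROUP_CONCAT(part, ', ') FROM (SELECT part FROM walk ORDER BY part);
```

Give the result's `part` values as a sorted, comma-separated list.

Gizmo, Housing, Hub, Motor, Nut, Panel, Widget

Base: (Widget, tot_qty=1).
Iteration 1: components of {Widget} -> Motor = 1*2 = 2, Nut = 1*2 = 2, Panel = 1*3 = 3.
Iteration 2: components of {Motor,Nut,Panel} -> Gizmo = 2*2 = 4, Housing = 2*3 = 6, Hub = 2*4 = 8.
Iteration 3: no further components; recursion stops.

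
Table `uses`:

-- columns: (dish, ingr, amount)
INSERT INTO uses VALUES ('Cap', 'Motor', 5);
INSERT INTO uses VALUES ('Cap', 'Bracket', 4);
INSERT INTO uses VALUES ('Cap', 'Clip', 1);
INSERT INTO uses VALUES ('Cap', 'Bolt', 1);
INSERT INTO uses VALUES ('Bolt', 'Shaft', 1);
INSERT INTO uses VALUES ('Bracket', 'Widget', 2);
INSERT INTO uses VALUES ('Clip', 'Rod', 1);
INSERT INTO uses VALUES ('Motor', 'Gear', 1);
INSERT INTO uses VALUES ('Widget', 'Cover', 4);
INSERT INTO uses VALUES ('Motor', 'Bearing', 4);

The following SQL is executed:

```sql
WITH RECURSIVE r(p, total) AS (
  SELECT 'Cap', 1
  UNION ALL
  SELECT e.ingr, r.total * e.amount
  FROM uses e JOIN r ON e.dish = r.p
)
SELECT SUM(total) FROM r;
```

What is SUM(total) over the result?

Base: (Cap, total=1).
Iteration 1: components of {Cap} -> Bolt = 1*1 = 1, Bracket = 1*4 = 4, Clip = 1*1 = 1, Motor = 1*5 = 5.
Iteration 2: components of {Bolt,Bracket,Clip,Motor} -> Bearing = 5*4 = 20, Gear = 5*1 = 5, Rod = 1*1 = 1, Shaft = 1*1 = 1, Widget = 4*2 = 8.
Iteration 3: components of {Bearing,Gear,Rod,Shaft,Widget} -> Cover = 8*4 = 32.
Iteration 4: no further components; recursion stops.
SUM(total) = 1 + 5 + 4 + 1 + 1 + 5 + 20 + 8 + 1 + 1 + 32 = 79.

79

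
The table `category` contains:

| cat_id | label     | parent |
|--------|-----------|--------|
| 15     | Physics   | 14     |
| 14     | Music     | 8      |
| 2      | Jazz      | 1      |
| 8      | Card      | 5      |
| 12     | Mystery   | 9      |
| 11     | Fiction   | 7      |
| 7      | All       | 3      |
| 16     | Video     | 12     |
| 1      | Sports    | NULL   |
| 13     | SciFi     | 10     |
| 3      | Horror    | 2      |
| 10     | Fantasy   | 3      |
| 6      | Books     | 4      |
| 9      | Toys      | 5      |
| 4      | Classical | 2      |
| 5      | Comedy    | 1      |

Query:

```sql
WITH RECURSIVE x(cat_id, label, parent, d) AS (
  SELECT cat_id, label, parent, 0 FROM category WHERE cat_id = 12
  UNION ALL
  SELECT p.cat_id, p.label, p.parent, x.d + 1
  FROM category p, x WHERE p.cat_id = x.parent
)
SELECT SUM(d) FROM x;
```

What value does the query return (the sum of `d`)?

6

Base: cat_id=12 (Mystery), parent=9, d 0.
Iteration 1: join on cat_id=9 -> Toys (id 9, parent=5, d 1).
Iteration 2: join on cat_id=5 -> Comedy (id 5, parent=1, d 2).
Iteration 3: join on cat_id=1 -> Sports (id 1, parent=NULL, d 3).
Iteration 4: parent is NULL; no match; recursion stops.
SUM(d) = 0 + 1 + 2 + 3 = 6.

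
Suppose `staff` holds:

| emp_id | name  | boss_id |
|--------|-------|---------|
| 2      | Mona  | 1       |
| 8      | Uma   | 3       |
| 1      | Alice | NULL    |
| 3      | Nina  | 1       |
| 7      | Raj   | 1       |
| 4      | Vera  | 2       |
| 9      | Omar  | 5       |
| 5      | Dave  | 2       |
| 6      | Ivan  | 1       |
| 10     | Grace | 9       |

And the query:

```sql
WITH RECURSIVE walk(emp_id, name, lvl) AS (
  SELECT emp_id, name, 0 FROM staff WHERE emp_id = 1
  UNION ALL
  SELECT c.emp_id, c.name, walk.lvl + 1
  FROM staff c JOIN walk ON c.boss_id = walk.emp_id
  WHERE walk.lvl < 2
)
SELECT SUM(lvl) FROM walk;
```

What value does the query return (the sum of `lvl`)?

Base: emp_id=1 (Alice) at lvl 0.
Iteration 1: rows with boss_id in {1} -> Mona (id 2, lvl 1), Nina (id 3, lvl 1), Ivan (id 6, lvl 1), Raj (id 7, lvl 1).
Iteration 2: rows with boss_id in {2,3,6,7} -> Vera (id 4, lvl 2), Dave (id 5, lvl 2), Uma (id 8, lvl 2).
Iteration 3: lvl < 2 fails for all current rows; recursion stops.
SUM(lvl) = 0 + 1 + 1 + 1 + 1 + 2 + 2 + 2 = 10.

10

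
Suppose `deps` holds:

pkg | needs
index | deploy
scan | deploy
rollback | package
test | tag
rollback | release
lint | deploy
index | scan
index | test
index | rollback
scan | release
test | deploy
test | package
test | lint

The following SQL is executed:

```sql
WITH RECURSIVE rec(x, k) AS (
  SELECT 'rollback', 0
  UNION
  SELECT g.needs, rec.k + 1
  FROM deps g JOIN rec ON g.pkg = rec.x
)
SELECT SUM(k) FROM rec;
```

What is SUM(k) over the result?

2

Base: (rollback, k=0).
Iteration 1: edges from {rollback} -> (package, k=1), (release, k=1).
Iteration 2: no outgoing edges from {package,release}; recursion stops.
SUM(k) = 0 + 1 + 1 = 2.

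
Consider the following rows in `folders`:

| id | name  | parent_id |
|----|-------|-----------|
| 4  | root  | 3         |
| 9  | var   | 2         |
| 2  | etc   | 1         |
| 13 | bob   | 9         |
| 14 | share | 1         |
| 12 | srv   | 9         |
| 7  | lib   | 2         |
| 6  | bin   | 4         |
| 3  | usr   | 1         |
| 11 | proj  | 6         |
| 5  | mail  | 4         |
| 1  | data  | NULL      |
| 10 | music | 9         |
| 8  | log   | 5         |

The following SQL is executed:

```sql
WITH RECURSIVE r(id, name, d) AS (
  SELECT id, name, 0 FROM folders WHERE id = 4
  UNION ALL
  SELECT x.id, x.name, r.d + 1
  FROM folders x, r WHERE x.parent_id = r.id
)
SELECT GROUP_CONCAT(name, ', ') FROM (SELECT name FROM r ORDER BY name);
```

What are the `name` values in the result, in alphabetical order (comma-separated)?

bin, log, mail, proj, root

Base: id=4 (root) at d 0.
Iteration 1: rows with parent_id in {4} -> mail (id 5, d 1), bin (id 6, d 1).
Iteration 2: rows with parent_id in {5,6} -> log (id 8, d 2), proj (id 11, d 2).
Iteration 3: no rows with parent_id in {8,11}; recursion stops.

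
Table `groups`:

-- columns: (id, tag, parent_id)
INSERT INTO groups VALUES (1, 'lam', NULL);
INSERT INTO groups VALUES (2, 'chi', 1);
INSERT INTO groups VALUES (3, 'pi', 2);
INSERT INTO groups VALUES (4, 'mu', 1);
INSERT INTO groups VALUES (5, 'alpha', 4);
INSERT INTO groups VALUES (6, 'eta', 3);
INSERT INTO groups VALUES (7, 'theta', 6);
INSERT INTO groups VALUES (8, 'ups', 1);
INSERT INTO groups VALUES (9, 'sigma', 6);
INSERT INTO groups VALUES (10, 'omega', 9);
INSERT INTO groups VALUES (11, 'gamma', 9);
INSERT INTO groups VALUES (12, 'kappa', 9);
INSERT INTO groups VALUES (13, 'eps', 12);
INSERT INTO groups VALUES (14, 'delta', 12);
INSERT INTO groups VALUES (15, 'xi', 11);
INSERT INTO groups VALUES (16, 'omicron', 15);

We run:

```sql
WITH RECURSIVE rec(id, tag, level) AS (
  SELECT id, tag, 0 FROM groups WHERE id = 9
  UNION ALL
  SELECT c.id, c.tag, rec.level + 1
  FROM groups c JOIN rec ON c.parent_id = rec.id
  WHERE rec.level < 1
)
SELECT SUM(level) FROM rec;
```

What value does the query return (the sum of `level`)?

3

Base: id=9 (sigma) at level 0.
Iteration 1: rows with parent_id in {9} -> omega (id 10, level 1), gamma (id 11, level 1), kappa (id 12, level 1).
Iteration 2: level < 1 fails for all current rows; recursion stops.
SUM(level) = 0 + 1 + 1 + 1 = 3.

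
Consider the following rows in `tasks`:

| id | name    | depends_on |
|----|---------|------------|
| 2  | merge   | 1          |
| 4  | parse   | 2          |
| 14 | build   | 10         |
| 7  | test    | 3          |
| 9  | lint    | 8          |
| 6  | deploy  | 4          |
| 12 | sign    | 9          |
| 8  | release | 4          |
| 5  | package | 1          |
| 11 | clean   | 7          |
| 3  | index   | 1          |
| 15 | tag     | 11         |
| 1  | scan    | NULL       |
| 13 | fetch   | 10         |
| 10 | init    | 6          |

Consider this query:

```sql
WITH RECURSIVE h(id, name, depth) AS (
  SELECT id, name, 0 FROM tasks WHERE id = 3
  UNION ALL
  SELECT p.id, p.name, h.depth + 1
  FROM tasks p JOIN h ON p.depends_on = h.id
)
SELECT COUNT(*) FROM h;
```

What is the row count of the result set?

4

Base: id=3 (index) at depth 0.
Iteration 1: rows with depends_on in {3} -> test (id 7, depth 1).
Iteration 2: rows with depends_on in {7} -> clean (id 11, depth 2).
Iteration 3: rows with depends_on in {11} -> tag (id 15, depth 3).
Iteration 4: no rows with depends_on in {15}; recursion stops.
Total rows emitted: 4.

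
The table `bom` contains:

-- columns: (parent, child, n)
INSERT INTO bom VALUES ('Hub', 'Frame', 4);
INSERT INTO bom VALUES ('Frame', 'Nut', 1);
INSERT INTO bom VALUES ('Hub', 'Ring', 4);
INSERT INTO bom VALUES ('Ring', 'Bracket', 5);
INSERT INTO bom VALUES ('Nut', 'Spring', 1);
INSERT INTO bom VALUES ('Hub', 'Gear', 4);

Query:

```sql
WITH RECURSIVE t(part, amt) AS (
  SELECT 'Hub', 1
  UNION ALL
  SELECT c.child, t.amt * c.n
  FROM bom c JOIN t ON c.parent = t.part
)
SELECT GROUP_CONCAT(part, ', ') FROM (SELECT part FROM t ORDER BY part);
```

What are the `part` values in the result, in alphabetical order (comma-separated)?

Bracket, Frame, Gear, Hub, Nut, Ring, Spring

Base: (Hub, amt=1).
Iteration 1: components of {Hub} -> Frame = 1*4 = 4, Gear = 1*4 = 4, Ring = 1*4 = 4.
Iteration 2: components of {Frame,Gear,Ring} -> Bracket = 4*5 = 20, Nut = 4*1 = 4.
Iteration 3: components of {Bracket,Nut} -> Spring = 4*1 = 4.
Iteration 4: no further components; recursion stops.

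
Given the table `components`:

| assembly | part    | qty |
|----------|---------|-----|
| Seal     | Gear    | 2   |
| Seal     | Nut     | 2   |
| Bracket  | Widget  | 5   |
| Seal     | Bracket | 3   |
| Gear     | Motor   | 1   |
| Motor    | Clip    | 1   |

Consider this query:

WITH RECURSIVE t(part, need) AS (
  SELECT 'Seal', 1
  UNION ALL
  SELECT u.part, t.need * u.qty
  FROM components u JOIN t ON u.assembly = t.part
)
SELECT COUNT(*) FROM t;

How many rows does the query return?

Base: (Seal, need=1).
Iteration 1: components of {Seal} -> Bracket = 1*3 = 3, Gear = 1*2 = 2, Nut = 1*2 = 2.
Iteration 2: components of {Bracket,Gear,Nut} -> Motor = 2*1 = 2, Widget = 3*5 = 15.
Iteration 3: components of {Motor,Widget} -> Clip = 2*1 = 2.
Iteration 4: no further components; recursion stops.
Total rows emitted: 7.

7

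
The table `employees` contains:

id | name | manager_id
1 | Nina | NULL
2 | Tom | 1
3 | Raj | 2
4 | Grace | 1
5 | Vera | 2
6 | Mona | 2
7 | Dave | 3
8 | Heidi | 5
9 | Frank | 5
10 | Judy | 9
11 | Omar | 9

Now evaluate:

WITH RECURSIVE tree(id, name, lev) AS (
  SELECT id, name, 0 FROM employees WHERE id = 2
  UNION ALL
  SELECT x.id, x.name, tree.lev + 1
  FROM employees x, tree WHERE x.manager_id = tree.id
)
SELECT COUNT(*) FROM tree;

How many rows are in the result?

9

Base: id=2 (Tom) at lev 0.
Iteration 1: rows with manager_id in {2} -> Raj (id 3, lev 1), Vera (id 5, lev 1), Mona (id 6, lev 1).
Iteration 2: rows with manager_id in {3,5,6} -> Dave (id 7, lev 2), Heidi (id 8, lev 2), Frank (id 9, lev 2).
Iteration 3: rows with manager_id in {7,8,9} -> Judy (id 10, lev 3), Omar (id 11, lev 3).
Iteration 4: no rows with manager_id in {10,11}; recursion stops.
Total rows emitted: 9.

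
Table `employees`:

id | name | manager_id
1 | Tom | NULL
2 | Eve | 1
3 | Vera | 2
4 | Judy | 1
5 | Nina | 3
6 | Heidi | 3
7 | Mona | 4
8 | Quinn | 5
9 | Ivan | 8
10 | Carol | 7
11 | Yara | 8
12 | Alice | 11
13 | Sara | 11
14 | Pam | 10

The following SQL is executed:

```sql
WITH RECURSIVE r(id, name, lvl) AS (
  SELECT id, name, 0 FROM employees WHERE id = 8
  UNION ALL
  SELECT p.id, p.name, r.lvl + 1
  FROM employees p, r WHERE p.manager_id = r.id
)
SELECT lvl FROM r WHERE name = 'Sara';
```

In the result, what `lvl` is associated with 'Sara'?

Base: id=8 (Quinn) at lvl 0.
Iteration 1: rows with manager_id in {8} -> Ivan (id 9, lvl 1), Yara (id 11, lvl 1).
Iteration 2: rows with manager_id in {9,11} -> Alice (id 12, lvl 2), Sara (id 13, lvl 2).
Iteration 3: no rows with manager_id in {12,13}; recursion stops.

2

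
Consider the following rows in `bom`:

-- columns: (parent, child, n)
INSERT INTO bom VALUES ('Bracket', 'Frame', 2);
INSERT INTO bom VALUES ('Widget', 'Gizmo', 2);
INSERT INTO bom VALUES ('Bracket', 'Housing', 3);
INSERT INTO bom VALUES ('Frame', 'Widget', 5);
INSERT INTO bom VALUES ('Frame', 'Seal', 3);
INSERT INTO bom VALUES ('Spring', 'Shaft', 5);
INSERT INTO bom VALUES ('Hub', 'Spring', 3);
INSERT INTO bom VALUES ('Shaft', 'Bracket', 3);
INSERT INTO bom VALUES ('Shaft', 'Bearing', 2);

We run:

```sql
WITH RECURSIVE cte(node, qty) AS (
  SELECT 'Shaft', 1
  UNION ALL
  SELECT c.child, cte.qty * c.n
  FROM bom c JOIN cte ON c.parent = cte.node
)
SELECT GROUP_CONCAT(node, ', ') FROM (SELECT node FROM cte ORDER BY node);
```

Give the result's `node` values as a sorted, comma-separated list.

Base: (Shaft, qty=1).
Iteration 1: components of {Shaft} -> Bearing = 1*2 = 2, Bracket = 1*3 = 3.
Iteration 2: components of {Bearing,Bracket} -> Frame = 3*2 = 6, Housing = 3*3 = 9.
Iteration 3: components of {Frame,Housing} -> Seal = 6*3 = 18, Widget = 6*5 = 30.
Iteration 4: components of {Seal,Widget} -> Gizmo = 30*2 = 60.
Iteration 5: no further components; recursion stops.

Bearing, Bracket, Frame, Gizmo, Housing, Seal, Shaft, Widget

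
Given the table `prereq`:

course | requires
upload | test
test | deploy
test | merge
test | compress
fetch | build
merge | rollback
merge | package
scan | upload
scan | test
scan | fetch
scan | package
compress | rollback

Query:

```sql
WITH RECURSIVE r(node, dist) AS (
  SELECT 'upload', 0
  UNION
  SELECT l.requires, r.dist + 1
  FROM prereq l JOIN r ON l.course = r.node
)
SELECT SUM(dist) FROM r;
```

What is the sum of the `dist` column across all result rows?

13

Base: (upload, dist=0).
Iteration 1: edges from {upload} -> (test, dist=1).
Iteration 2: edges from {test} -> (compress, dist=2), (deploy, dist=2), (merge, dist=2).
Iteration 3: edges from {compress,deploy,merge} -> (package, dist=3), (rollback, dist=3). [UNION drops 1 duplicate row(s)]
Iteration 4: no outgoing edges from {package,rollback}; recursion stops.
SUM(dist) = 0 + 1 + 2 + 2 + 2 + 3 + 3 = 13.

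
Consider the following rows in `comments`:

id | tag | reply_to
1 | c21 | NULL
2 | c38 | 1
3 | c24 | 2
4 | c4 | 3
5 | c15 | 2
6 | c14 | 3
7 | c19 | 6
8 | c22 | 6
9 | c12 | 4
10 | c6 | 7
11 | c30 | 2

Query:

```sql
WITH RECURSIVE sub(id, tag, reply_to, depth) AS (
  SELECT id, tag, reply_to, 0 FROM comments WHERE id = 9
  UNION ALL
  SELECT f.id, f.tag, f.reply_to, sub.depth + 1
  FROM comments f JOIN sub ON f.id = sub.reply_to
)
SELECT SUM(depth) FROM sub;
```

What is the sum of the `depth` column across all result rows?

Base: id=9 (c12), reply_to=4, depth 0.
Iteration 1: join on id=4 -> c4 (id 4, reply_to=3, depth 1).
Iteration 2: join on id=3 -> c24 (id 3, reply_to=2, depth 2).
Iteration 3: join on id=2 -> c38 (id 2, reply_to=1, depth 3).
Iteration 4: join on id=1 -> c21 (id 1, reply_to=NULL, depth 4).
Iteration 5: reply_to is NULL; no match; recursion stops.
SUM(depth) = 0 + 1 + 2 + 3 + 4 = 10.

10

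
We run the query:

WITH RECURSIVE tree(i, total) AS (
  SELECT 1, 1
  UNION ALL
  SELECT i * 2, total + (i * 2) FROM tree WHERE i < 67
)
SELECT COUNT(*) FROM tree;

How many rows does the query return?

8

Base: i=1, total=1.
Iteration 1: 1 < 67 holds -> i = 1 * 2 = 2, total = 1 + 2 = 3.
Iteration 2: 2 < 67 holds -> i = 2 * 2 = 4, total = 3 + 4 = 7.
Iteration 3: 4 < 67 holds -> i = 4 * 2 = 8, total = 7 + 8 = 15.
Iteration 4: 8 < 67 holds -> i = 8 * 2 = 16, total = 15 + 16 = 31.
Iteration 5: 16 < 67 holds -> i = 16 * 2 = 32, total = 31 + 32 = 63.
Iteration 6: 32 < 67 holds -> i = 32 * 2 = 64, total = 63 + 64 = 127.
Iteration 7: 64 < 67 holds -> i = 64 * 2 = 128, total = 127 + 128 = 255.
Iteration 8: 128 < 67 fails; recursion stops.
Total rows emitted: 8.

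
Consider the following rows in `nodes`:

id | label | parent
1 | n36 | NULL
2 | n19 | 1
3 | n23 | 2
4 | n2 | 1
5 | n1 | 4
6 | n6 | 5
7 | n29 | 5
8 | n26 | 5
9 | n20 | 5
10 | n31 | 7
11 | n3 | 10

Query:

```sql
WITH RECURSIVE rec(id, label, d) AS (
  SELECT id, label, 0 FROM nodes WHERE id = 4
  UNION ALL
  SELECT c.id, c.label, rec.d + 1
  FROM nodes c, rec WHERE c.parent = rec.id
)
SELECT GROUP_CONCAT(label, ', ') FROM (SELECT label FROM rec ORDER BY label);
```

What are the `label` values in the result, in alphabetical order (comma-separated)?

n1, n2, n20, n26, n29, n3, n31, n6

Base: id=4 (n2) at d 0.
Iteration 1: rows with parent in {4} -> n1 (id 5, d 1).
Iteration 2: rows with parent in {5} -> n6 (id 6, d 2), n29 (id 7, d 2), n26 (id 8, d 2), n20 (id 9, d 2).
Iteration 3: rows with parent in {6,7,8,9} -> n31 (id 10, d 3).
Iteration 4: rows with parent in {10} -> n3 (id 11, d 4).
Iteration 5: no rows with parent in {11}; recursion stops.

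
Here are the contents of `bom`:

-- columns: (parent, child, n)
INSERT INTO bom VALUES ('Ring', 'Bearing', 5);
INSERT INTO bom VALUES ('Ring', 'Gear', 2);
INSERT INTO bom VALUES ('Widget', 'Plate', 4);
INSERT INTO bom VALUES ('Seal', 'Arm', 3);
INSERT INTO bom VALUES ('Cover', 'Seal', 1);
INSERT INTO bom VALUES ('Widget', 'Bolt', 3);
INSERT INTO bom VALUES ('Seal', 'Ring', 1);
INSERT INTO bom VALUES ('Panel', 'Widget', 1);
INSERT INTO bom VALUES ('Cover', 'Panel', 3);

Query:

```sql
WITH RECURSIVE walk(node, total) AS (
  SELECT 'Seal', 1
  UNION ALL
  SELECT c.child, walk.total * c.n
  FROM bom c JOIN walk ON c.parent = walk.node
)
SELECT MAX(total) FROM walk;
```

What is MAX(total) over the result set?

5

Base: (Seal, total=1).
Iteration 1: components of {Seal} -> Arm = 1*3 = 3, Ring = 1*1 = 1.
Iteration 2: components of {Arm,Ring} -> Bearing = 1*5 = 5, Gear = 1*2 = 2.
Iteration 3: no further components; recursion stops.
total values: 1, 1, 3, 5, 2; the maximum is 5.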